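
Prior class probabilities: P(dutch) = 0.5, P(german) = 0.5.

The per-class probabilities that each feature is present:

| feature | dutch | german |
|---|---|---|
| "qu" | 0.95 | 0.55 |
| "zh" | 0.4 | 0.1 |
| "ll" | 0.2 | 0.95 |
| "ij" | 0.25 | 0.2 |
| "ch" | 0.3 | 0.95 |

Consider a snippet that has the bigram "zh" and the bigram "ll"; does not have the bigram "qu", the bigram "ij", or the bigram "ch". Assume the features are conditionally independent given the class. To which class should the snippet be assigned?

dutch: 0.5 × (1−0.95) × 0.4 × 0.2 × (1−0.25) × (1−0.3) = 0.00105
german: 0.5 × (1−0.55) × 0.1 × 0.95 × (1−0.2) × (1−0.95) = 0.000855
Highest score → dutch.

dutch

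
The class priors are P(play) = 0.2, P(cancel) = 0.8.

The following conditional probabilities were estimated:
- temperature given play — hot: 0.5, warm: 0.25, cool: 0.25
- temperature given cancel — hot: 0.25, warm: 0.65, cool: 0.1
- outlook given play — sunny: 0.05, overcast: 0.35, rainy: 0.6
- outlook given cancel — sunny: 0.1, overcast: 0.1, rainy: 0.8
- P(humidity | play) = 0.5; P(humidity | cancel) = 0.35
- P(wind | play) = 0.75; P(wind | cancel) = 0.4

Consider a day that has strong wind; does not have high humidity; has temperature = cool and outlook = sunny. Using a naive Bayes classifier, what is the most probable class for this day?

cancel

play: 0.2 × 0.25 × 0.05 × (1−0.5) × 0.75 = 0.0009375
cancel: 0.8 × 0.1 × 0.1 × (1−0.35) × 0.4 = 0.00208
Highest score → cancel.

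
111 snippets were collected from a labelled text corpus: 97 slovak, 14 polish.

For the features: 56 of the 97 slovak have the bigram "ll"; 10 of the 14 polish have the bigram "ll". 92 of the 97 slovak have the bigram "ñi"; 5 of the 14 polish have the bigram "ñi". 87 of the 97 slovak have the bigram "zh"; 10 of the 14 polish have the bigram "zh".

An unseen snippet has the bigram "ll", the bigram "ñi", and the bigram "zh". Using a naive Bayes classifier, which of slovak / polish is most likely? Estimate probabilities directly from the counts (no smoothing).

slovak

slovak: (97/111) × (56/97) × (92/97) × (87/97) ≈ 0.429169
polish: (14/111) × (10/14) × (5/14) × (10/14) ≈ 0.0229822
Highest score → slovak.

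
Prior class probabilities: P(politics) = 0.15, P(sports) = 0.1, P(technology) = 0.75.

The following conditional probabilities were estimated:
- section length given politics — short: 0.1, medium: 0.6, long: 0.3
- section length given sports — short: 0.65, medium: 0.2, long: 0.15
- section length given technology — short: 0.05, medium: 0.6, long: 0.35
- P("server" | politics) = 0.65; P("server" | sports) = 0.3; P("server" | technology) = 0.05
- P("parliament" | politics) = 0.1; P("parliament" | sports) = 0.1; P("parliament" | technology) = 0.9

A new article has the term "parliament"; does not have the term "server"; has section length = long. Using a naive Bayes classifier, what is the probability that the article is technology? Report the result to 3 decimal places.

politics: 0.15 × 0.3 × (1−0.65) × 0.1 = 0.001575
sports: 0.1 × 0.15 × (1−0.3) × 0.1 = 0.00105
technology: 0.75 × 0.35 × (1−0.05) × 0.9 = 0.2244375
P(technology | x) = 0.2244375 / 0.2270625 ≈ 0.988

0.988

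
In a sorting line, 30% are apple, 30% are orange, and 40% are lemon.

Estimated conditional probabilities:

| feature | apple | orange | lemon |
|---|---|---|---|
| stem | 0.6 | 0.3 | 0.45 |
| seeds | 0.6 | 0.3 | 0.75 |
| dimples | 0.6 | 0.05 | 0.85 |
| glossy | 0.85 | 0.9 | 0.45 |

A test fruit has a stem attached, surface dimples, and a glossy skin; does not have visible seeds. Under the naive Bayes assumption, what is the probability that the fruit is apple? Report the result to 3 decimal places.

0.647

apple: 0.3 × 0.6 × (1−0.6) × 0.6 × 0.85 = 0.03672
orange: 0.3 × 0.3 × (1−0.3) × 0.05 × 0.9 = 0.002835
lemon: 0.4 × 0.45 × (1−0.75) × 0.85 × 0.45 = 0.0172125
P(apple | x) = 0.03672 / 0.0567675 ≈ 0.647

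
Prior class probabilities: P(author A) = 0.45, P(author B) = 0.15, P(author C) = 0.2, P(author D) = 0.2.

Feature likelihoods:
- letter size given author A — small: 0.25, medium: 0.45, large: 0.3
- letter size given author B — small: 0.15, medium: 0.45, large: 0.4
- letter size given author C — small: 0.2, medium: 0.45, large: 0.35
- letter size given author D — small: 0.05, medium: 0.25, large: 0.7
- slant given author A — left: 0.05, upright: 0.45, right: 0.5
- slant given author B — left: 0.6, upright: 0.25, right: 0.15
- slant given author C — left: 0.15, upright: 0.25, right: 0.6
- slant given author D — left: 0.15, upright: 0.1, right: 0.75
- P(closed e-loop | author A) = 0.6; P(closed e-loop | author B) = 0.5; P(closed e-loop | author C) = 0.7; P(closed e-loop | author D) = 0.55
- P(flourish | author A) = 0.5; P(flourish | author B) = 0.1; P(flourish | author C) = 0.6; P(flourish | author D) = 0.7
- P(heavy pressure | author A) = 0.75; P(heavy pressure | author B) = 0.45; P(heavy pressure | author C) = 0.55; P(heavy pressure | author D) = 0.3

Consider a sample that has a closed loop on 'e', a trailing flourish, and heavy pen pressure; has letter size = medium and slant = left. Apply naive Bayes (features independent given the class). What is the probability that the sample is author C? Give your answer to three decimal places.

author A: 0.45 × 0.45 × 0.05 × 0.6 × 0.5 × 0.75 = 0.002278125
author B: 0.15 × 0.45 × 0.6 × 0.5 × 0.1 × 0.45 = 0.00091125
author C: 0.2 × 0.45 × 0.15 × 0.7 × 0.6 × 0.55 = 0.0031185
author D: 0.2 × 0.25 × 0.15 × 0.55 × 0.7 × 0.3 = 0.00086625
P(author C | x) = 0.0031185 / 0.007174125 ≈ 0.435

0.435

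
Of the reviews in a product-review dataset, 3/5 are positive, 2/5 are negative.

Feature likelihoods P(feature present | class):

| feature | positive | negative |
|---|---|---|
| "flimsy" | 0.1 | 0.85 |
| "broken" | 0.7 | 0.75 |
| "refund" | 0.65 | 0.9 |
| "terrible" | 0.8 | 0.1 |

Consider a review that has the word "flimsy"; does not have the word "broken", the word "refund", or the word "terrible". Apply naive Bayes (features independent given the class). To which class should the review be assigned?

positive: 0.6 × 0.1 × (1−0.7) × (1−0.65) × (1−0.8) = 0.00126
negative: 0.4 × 0.85 × (1−0.75) × (1−0.9) × (1−0.1) = 0.00765
Highest score → negative.

negative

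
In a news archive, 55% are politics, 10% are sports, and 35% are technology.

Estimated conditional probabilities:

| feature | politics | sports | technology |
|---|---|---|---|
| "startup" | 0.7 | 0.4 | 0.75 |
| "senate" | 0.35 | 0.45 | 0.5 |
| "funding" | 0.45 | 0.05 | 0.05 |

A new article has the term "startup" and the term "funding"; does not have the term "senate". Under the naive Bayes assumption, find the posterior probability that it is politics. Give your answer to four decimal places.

politics: 0.55 × 0.7 × (1−0.35) × 0.45 = 0.1126125
sports: 0.1 × 0.4 × (1−0.45) × 0.05 = 0.0011
technology: 0.35 × 0.75 × (1−0.5) × 0.05 = 0.0065625
P(politics | x) = 0.1126125 / 0.120275 ≈ 0.9363

0.9363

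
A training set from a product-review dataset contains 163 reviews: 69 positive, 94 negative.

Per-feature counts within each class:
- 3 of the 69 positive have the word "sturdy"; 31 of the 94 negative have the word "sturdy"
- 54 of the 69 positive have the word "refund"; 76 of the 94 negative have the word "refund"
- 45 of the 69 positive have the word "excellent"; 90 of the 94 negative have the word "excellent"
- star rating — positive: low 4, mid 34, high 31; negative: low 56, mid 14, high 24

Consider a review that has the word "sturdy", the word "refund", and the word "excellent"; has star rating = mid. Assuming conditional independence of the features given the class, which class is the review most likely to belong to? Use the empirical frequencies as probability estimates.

positive: (69/163) × (3/69) × (54/69) × (45/69) × (34/69) ≈ 0.00462883
negative: (94/163) × (31/94) × (76/94) × (90/94) × (14/94) ≈ 0.0219268
Highest score → negative.

negative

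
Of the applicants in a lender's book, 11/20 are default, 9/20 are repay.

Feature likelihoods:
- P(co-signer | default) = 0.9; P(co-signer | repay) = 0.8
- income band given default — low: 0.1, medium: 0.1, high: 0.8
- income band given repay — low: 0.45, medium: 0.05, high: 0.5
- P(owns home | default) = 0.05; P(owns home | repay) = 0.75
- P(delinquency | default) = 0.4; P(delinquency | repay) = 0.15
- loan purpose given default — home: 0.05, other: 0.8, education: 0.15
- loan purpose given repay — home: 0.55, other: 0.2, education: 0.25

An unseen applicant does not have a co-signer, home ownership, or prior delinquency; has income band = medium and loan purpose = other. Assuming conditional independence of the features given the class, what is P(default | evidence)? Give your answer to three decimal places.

0.929

default: 0.55 × (1−0.9) × 0.1 × (1−0.05) × (1−0.4) × 0.8 = 0.002508
repay: 0.45 × (1−0.8) × 0.05 × (1−0.75) × (1−0.15) × 0.2 = 0.00019125
P(default | x) = 0.002508 / 0.00269925 ≈ 0.929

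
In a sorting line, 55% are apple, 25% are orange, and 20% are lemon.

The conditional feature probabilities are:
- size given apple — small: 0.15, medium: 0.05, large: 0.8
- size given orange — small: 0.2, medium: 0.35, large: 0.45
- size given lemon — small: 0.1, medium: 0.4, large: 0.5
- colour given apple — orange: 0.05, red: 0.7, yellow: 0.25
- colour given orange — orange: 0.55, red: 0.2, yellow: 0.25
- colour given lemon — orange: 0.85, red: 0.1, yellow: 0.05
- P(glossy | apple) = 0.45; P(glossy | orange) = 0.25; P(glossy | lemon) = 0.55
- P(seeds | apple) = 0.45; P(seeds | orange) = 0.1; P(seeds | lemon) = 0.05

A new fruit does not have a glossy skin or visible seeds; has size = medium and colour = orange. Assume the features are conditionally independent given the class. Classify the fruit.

apple: 0.55 × 0.05 × 0.05 × (1−0.45) × (1−0.45) = 0.0004159375
orange: 0.25 × 0.35 × 0.55 × (1−0.25) × (1−0.1) = 0.032484375
lemon: 0.2 × 0.4 × 0.85 × (1−0.55) × (1−0.05) = 0.02907
Highest score → orange.

orange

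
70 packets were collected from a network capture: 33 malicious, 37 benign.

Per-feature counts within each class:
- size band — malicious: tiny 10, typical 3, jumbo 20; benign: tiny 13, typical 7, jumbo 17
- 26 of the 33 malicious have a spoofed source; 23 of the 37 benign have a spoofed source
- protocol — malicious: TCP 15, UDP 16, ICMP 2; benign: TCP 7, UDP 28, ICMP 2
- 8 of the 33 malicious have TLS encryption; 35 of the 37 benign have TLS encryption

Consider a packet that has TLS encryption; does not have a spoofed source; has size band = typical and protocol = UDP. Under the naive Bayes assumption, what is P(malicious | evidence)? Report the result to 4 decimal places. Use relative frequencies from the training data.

0.0380

malicious: (33/70) × (3/33) × (7/33) × (16/33) × (8/33) ≈ 0.00106854
benign: (37/70) × (7/37) × (14/37) × (28/37) × (35/37) ≈ 0.0270863
P(malicious | x) = 0.00106854 / 0.02815484 ≈ 0.0380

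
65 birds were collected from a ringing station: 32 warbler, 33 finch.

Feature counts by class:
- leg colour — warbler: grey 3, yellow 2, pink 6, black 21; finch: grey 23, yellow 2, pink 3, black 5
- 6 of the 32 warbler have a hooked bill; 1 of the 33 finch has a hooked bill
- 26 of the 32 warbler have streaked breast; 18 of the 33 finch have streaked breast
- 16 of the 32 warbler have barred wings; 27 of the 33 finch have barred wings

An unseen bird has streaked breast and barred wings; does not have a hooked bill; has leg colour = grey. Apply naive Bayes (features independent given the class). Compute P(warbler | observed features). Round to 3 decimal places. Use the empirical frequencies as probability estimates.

warbler: (32/65) × (3/32) × (26/32) × (26/32) × (16/32) = 0.015234375
finch: (33/65) × (23/33) × (32/33) × (18/33) × (27/33) ≈ 0.15313
P(warbler | x) = 0.015234375 / 0.168364375 ≈ 0.090

0.090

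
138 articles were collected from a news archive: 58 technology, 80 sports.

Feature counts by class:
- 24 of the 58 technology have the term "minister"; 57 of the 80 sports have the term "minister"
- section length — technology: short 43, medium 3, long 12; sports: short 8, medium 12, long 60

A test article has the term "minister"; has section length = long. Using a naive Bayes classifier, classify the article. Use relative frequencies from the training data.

technology: (58/138) × (24/58) × (12/58) ≈ 0.035982
sports: (80/138) × (57/80) × (60/80) ≈ 0.309783
Highest score → sports.

sports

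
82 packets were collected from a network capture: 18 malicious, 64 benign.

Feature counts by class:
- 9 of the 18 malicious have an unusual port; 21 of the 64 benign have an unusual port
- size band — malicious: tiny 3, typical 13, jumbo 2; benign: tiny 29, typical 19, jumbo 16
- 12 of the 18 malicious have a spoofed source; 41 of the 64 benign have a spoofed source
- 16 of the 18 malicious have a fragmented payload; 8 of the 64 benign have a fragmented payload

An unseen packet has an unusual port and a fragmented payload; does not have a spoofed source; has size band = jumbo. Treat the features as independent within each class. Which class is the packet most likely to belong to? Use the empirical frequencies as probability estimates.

malicious: (18/82) × (9/18) × (2/18) × (6/18) × (16/18) ≈ 0.00361337
benign: (64/82) × (21/64) × (16/64) × (23/64) × (8/64) ≈ 0.0028761
Highest score → malicious.

malicious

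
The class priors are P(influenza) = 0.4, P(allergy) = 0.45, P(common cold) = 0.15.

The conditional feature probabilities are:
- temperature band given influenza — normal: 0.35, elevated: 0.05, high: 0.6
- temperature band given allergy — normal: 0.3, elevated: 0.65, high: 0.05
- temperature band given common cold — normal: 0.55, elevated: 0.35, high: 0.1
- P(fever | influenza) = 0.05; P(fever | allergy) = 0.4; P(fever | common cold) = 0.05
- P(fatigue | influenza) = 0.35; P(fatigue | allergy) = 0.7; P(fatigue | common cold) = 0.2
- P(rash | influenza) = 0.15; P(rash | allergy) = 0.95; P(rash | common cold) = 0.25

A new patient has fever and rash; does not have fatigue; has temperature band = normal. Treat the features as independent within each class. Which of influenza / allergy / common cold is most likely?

allergy

influenza: 0.4 × 0.35 × 0.05 × (1−0.35) × 0.15 = 0.0006825
allergy: 0.45 × 0.3 × 0.4 × (1−0.7) × 0.95 = 0.01539
common cold: 0.15 × 0.55 × 0.05 × (1−0.2) × 0.25 = 0.000825
Highest score → allergy.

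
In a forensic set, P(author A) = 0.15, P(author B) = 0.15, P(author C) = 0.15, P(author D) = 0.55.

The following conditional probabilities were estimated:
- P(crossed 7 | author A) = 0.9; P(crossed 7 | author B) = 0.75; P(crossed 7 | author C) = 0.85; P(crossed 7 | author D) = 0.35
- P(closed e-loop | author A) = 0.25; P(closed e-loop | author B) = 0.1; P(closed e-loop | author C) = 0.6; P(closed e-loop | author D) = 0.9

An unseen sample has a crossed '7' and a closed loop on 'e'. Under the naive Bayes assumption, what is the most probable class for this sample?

author A: 0.15 × 0.9 × 0.25 = 0.03375
author B: 0.15 × 0.75 × 0.1 = 0.01125
author C: 0.15 × 0.85 × 0.6 = 0.0765
author D: 0.55 × 0.35 × 0.9 = 0.17325
Highest score → author D.

author D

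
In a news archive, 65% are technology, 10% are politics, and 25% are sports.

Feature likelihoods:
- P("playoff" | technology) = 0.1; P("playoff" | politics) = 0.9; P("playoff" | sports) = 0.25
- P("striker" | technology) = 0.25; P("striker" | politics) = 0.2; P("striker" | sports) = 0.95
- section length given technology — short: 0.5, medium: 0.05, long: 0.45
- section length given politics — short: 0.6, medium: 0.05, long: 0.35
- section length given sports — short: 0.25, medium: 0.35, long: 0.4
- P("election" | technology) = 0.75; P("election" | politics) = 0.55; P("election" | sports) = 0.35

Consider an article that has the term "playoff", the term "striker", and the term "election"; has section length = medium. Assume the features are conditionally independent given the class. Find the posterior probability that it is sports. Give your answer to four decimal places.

0.8682

technology: 0.65 × 0.1 × 0.25 × 0.05 × 0.75 = 0.000609375
politics: 0.1 × 0.9 × 0.2 × 0.05 × 0.55 = 0.000495
sports: 0.25 × 0.25 × 0.95 × 0.35 × 0.35 = 0.0072734375
P(sports | x) = 0.0072734375 / 0.0083778125 ≈ 0.8682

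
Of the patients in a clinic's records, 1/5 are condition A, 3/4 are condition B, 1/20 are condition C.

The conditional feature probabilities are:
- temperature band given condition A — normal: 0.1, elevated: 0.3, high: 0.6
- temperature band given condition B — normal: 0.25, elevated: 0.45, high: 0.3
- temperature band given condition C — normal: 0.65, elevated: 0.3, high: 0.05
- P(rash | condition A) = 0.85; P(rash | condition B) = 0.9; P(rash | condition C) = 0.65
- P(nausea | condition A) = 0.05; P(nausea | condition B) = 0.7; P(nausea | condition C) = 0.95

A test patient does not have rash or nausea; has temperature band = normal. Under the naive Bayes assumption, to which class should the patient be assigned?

condition B

condition A: 0.2 × 0.1 × (1−0.85) × (1−0.05) = 0.00285
condition B: 0.75 × 0.25 × (1−0.9) × (1−0.7) = 0.005625
condition C: 0.05 × 0.65 × (1−0.65) × (1−0.95) = 0.00056875
Highest score → condition B.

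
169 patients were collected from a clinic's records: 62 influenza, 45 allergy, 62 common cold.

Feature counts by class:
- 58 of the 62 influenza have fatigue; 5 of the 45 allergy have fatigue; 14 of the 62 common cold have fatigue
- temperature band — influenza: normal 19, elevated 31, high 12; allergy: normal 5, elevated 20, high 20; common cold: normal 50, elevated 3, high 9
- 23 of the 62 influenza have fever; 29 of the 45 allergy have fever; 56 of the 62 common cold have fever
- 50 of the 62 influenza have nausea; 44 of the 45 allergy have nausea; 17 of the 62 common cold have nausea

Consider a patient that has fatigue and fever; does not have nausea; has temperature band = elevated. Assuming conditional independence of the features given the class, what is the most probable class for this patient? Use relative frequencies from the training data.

influenza

influenza: (62/169) × (58/62) × (31/62) × (23/62) × (12/62) ≈ 0.0123207
allergy: (45/169) × (5/45) × (20/45) × (29/45) × (1/45) ≈ 0.00018831
common cold: (62/169) × (14/62) × (3/62) × (56/62) × (45/62) ≈ 0.00262777
Highest score → influenza.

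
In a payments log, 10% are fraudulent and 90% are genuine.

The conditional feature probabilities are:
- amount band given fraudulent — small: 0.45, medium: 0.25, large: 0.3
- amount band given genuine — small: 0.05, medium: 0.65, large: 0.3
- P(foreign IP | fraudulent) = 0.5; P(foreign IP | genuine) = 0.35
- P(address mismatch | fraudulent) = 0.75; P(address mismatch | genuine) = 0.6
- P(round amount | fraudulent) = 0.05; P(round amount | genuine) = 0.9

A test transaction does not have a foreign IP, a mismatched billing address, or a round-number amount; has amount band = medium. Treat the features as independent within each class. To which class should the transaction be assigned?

genuine

fraudulent: 0.1 × 0.25 × (1−0.5) × (1−0.75) × (1−0.05) = 0.00296875
genuine: 0.9 × 0.65 × (1−0.35) × (1−0.6) × (1−0.9) = 0.01521
Highest score → genuine.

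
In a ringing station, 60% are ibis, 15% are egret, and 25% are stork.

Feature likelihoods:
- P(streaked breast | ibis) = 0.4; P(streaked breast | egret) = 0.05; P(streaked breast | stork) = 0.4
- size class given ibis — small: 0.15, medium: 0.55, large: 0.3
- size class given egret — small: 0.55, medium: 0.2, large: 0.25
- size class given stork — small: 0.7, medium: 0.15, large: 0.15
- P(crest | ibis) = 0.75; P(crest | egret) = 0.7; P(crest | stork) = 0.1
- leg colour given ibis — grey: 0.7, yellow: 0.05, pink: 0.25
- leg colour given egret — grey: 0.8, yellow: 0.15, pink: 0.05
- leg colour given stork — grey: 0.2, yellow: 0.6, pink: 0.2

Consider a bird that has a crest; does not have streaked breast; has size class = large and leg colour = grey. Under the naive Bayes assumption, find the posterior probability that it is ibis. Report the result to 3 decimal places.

0.735

ibis: 0.6 × (1−0.4) × 0.3 × 0.75 × 0.7 = 0.0567
egret: 0.15 × (1−0.05) × 0.25 × 0.7 × 0.8 = 0.01995
stork: 0.25 × (1−0.4) × 0.15 × 0.1 × 0.2 = 0.00045
P(ibis | x) = 0.0567 / 0.0771 ≈ 0.735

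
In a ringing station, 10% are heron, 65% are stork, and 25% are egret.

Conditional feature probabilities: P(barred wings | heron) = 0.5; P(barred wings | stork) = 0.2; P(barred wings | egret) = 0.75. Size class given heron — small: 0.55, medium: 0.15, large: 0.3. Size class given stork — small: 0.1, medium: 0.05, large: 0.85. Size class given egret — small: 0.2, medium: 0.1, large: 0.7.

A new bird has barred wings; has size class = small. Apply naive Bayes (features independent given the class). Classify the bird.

egret

heron: 0.1 × 0.5 × 0.55 = 0.0275
stork: 0.65 × 0.2 × 0.1 = 0.013
egret: 0.25 × 0.75 × 0.2 = 0.0375
Highest score → egret.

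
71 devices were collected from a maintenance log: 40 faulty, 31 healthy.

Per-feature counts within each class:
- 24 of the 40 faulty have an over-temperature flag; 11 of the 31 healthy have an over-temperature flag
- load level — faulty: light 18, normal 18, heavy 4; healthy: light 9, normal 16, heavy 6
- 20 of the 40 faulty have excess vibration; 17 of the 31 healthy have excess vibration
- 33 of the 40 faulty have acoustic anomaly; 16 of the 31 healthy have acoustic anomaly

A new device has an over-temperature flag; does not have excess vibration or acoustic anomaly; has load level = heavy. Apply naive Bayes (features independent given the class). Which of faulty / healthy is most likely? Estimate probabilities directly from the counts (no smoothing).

faulty: (40/71) × (24/40) × (4/40) × (20/40) × (7/40) ≈ 0.00295775
healthy: (31/71) × (11/31) × (6/31) × (14/31) × (15/31) ≈ 0.00655269
Highest score → healthy.

healthy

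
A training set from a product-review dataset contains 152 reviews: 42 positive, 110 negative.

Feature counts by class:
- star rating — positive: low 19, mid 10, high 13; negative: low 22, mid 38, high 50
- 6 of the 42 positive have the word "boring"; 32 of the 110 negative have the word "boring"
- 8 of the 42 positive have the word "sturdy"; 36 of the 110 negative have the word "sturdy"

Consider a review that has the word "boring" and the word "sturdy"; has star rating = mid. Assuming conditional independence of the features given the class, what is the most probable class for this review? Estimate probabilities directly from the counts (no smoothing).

positive: (42/152) × (10/42) × (6/42) × (8/42) ≈ 0.00179019
negative: (110/152) × (38/110) × (32/110) × (36/110) ≈ 0.0238017
Highest score → negative.

negative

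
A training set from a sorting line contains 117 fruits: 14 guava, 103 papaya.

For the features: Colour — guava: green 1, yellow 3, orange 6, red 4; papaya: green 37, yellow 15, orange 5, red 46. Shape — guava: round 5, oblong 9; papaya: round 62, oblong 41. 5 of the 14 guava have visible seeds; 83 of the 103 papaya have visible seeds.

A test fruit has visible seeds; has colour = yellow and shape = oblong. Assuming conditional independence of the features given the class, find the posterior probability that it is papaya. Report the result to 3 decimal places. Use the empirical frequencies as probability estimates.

guava: (14/117) × (3/14) × (9/14) × (5/14) ≈ 0.00588697
papaya: (103/117) × (15/103) × (41/103) × (83/103) ≈ 0.0411238
P(papaya | x) = 0.0411238 / 0.04701077 ≈ 0.875

0.875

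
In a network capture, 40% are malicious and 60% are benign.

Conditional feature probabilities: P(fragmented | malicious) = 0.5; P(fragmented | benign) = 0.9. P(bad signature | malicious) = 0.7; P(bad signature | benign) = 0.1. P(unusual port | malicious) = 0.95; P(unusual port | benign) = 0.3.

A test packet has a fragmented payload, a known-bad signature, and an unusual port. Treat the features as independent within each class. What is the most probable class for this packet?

malicious: 0.4 × 0.5 × 0.7 × 0.95 = 0.133
benign: 0.6 × 0.9 × 0.1 × 0.3 = 0.0162
Highest score → malicious.

malicious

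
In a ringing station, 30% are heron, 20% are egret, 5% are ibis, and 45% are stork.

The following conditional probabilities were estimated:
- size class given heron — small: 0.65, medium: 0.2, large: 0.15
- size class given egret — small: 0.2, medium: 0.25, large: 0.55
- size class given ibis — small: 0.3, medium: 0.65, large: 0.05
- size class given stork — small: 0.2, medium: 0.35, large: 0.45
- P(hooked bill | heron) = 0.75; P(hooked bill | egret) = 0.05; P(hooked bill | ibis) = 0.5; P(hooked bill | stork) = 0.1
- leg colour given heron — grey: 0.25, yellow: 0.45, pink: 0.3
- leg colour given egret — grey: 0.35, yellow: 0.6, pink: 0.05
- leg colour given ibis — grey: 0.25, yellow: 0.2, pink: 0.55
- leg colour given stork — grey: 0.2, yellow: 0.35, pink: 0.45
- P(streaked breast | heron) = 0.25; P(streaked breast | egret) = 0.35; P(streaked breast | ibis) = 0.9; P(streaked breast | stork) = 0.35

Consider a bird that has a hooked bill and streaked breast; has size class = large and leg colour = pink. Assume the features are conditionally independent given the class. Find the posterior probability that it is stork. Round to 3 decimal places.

0.496

heron: 0.3 × 0.15 × 0.75 × 0.3 × 0.25 = 0.00253125
egret: 0.2 × 0.55 × 0.05 × 0.05 × 0.35 = 0.00009625
ibis: 0.05 × 0.05 × 0.5 × 0.55 × 0.9 = 0.00061875
stork: 0.45 × 0.45 × 0.1 × 0.45 × 0.35 = 0.003189375
P(stork | x) = 0.003189375 / 0.006435625 ≈ 0.496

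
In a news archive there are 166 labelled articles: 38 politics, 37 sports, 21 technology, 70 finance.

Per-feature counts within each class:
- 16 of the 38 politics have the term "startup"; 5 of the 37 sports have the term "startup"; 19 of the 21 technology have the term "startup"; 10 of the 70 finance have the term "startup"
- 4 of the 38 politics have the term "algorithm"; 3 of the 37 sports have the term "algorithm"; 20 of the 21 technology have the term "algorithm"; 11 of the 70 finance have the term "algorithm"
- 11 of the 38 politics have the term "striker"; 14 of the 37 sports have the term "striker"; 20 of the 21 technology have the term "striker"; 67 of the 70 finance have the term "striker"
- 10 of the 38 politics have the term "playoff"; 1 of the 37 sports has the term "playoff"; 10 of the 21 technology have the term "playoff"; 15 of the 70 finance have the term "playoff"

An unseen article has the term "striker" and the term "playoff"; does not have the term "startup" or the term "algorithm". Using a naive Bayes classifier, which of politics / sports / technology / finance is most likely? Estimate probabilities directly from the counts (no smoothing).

politics: (38/166) × (22/38) × (34/38) × (11/38) × (10/38) ≈ 0.00903307
sports: (37/166) × (32/37) × (34/37) × (14/37) × (1/37) ≈ 0.00181152
technology: (21/166) × (2/21) × (1/21) × (20/21) × (10/21) ≈ 0.000260192
finance: (70/166) × (60/70) × (59/70) × (67/70) × (15/70) ≈ 0.0624838
Highest score → finance.

finance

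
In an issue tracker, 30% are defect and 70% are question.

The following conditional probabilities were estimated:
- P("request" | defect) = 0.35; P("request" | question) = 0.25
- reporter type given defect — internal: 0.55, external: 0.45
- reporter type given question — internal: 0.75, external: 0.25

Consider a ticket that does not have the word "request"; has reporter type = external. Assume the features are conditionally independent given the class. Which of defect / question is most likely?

defect: 0.3 × (1−0.35) × 0.45 = 0.08775
question: 0.7 × (1−0.25) × 0.25 = 0.13125
Highest score → question.

question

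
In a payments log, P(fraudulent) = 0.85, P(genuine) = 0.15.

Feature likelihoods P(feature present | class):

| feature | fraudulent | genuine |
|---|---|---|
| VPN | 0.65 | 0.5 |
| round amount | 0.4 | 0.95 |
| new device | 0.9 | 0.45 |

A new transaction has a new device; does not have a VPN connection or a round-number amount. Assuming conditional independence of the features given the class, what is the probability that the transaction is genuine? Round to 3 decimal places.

0.010

fraudulent: 0.85 × (1−0.65) × (1−0.4) × 0.9 = 0.16065
genuine: 0.15 × (1−0.5) × (1−0.95) × 0.45 = 0.0016875
P(genuine | x) = 0.0016875 / 0.1623375 ≈ 0.010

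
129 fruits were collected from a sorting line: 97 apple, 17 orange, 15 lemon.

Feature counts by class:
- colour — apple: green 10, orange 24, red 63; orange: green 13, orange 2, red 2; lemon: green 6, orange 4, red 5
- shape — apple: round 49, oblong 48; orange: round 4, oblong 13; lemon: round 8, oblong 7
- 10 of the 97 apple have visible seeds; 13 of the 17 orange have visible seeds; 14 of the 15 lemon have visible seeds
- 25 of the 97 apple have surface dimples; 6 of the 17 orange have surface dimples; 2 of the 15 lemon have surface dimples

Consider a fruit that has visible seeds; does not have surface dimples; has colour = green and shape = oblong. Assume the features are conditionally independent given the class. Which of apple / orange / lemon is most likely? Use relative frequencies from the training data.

orange

apple: (97/129) × (10/97) × (48/97) × (10/97) × (72/97) ≈ 0.00293541
orange: (17/129) × (13/17) × (13/17) × (13/17) × (11/17) ≈ 0.0381317
lemon: (15/129) × (6/15) × (7/15) × (14/15) × (13/15) ≈ 0.0175573
Highest score → orange.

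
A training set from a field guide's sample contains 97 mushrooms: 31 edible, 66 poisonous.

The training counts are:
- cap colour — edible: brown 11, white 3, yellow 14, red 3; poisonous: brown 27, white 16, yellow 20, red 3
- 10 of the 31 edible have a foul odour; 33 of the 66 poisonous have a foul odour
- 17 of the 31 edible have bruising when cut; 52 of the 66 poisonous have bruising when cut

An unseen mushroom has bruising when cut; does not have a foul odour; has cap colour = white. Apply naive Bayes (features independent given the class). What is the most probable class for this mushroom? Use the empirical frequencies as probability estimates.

edible: (31/97) × (3/31) × (21/31) × (17/31) ≈ 0.0114893
poisonous: (66/97) × (16/66) × (33/66) × (52/66) ≈ 0.0649797
Highest score → poisonous.

poisonous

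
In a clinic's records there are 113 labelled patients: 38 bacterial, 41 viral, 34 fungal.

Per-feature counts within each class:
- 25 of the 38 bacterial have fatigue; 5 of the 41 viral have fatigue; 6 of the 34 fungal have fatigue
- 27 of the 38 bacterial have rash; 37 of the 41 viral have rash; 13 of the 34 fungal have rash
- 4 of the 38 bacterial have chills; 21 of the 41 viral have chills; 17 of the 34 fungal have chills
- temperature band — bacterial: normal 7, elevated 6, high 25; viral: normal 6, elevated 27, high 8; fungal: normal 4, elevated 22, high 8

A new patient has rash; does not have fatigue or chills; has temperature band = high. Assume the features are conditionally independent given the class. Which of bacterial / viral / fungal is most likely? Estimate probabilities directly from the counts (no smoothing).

bacterial

bacterial: (38/113) × (13/38) × (27/38) × (34/38) × (25/38) ≈ 0.0481168
viral: (41/113) × (36/41) × (37/41) × (20/41) × (8/41) ≈ 0.0273649
fungal: (34/113) × (28/34) × (13/34) × (17/34) × (8/34) ≈ 0.0111462
Highest score → bacterial.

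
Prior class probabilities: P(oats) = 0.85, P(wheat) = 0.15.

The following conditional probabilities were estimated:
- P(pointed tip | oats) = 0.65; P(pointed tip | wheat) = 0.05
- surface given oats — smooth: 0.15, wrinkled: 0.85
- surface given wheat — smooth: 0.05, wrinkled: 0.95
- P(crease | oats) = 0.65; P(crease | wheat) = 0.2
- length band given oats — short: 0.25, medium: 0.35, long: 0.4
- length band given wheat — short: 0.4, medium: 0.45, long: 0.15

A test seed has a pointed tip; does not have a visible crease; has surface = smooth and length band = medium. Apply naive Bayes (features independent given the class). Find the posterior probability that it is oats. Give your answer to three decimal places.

0.987

oats: 0.85 × 0.65 × 0.15 × (1−0.65) × 0.35 = 0.0101521875
wheat: 0.15 × 0.05 × 0.05 × (1−0.2) × 0.45 = 0.000135
P(oats | x) = 0.0101521875 / 0.0102871875 ≈ 0.987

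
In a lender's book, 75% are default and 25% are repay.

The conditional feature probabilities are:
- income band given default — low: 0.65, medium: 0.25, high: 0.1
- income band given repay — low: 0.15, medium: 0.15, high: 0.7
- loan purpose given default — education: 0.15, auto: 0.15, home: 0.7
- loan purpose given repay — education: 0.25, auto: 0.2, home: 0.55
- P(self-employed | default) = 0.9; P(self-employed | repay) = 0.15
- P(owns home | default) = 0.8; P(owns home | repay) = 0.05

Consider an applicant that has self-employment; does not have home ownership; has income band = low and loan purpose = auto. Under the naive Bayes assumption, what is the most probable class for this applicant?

default

default: 0.75 × 0.65 × 0.15 × 0.9 × (1−0.8) = 0.0131625
repay: 0.25 × 0.15 × 0.2 × 0.15 × (1−0.05) = 0.00106875
Highest score → default.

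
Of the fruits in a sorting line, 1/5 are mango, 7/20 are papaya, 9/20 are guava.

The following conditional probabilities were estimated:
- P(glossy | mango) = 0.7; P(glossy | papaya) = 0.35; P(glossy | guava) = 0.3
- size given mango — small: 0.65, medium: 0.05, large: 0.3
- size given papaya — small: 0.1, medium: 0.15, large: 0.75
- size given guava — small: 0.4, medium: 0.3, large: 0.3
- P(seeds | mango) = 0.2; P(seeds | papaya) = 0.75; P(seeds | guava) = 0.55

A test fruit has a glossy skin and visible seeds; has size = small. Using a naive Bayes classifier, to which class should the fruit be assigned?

mango: 0.2 × 0.7 × 0.65 × 0.2 = 0.0182
papaya: 0.35 × 0.35 × 0.1 × 0.75 = 0.0091875
guava: 0.45 × 0.3 × 0.4 × 0.55 = 0.0297
Highest score → guava.

guava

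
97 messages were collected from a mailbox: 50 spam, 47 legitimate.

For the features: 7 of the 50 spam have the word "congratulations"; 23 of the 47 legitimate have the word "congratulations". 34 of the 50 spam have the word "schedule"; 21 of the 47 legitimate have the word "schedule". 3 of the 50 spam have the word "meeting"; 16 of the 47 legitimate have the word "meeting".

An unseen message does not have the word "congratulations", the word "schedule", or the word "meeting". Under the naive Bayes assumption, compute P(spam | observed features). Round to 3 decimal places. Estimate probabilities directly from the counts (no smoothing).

0.596

spam: (50/97) × (43/50) × (16/50) × (47/50) ≈ 0.133344
legitimate: (47/97) × (24/47) × (26/47) × (31/47) ≈ 0.0902774
P(spam | x) = 0.133344 / 0.2236214 ≈ 0.596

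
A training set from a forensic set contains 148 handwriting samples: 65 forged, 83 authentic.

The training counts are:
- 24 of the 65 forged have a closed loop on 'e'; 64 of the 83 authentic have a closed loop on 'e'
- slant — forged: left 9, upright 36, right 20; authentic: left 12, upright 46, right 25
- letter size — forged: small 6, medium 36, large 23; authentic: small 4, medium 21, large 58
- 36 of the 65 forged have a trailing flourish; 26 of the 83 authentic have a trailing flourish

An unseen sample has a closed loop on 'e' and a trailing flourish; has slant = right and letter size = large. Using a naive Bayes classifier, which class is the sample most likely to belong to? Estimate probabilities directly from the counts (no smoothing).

authentic

forged: (65/148) × (24/65) × (20/65) × (23/65) × (36/65) ≈ 0.00977844
authentic: (83/148) × (64/83) × (25/83) × (58/83) × (26/83) ≈ 0.0285118
Highest score → authentic.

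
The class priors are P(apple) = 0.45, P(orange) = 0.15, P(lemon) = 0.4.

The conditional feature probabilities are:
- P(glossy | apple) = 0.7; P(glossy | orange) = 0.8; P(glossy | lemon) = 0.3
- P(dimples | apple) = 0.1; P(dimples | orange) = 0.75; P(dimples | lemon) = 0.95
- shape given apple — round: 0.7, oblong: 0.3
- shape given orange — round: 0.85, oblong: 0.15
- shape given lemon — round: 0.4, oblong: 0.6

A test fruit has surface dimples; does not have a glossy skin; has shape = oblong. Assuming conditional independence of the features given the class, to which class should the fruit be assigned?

lemon

apple: 0.45 × (1−0.7) × 0.1 × 0.3 = 0.00405
orange: 0.15 × (1−0.8) × 0.75 × 0.15 = 0.003375
lemon: 0.4 × (1−0.3) × 0.95 × 0.6 = 0.1596
Highest score → lemon.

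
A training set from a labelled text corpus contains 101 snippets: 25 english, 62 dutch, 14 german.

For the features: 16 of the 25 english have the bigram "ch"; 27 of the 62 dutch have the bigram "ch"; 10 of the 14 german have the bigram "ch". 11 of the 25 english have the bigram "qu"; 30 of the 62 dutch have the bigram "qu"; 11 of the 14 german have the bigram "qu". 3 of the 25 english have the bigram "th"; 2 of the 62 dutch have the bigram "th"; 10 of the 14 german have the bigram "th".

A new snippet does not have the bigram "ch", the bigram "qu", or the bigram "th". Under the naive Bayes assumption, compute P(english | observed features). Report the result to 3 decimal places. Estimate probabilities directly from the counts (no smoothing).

english: (25/101) × (9/25) × (14/25) × (22/25) ≈ 0.0439129
dutch: (62/101) × (35/62) × (32/62) × (60/62) ≈ 0.173087
german: (14/101) × (4/14) × (3/14) × (4/14) ≈ 0.00242473
P(english | x) = 0.0439129 / 0.21942463 ≈ 0.200

0.200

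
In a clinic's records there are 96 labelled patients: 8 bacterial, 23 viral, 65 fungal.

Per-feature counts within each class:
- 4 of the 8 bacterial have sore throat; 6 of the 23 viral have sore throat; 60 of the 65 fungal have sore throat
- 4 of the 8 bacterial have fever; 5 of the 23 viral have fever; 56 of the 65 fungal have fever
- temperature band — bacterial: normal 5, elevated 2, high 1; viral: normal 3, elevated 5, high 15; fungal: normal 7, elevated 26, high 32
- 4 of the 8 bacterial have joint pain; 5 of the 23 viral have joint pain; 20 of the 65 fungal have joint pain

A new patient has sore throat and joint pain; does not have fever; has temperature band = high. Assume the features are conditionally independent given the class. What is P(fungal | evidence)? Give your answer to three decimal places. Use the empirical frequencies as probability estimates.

0.614

bacterial: (8/96) × (4/8) × (4/8) × (1/8) × (4/8) ≈ 0.00130208
viral: (23/96) × (6/23) × (18/23) × (15/23) × (5/23) ≈ 0.00693474
fungal: (65/96) × (60/65) × (9/65) × (32/65) × (20/65) ≈ 0.0131088
P(fungal | x) = 0.0131088 / 0.02134562 ≈ 0.614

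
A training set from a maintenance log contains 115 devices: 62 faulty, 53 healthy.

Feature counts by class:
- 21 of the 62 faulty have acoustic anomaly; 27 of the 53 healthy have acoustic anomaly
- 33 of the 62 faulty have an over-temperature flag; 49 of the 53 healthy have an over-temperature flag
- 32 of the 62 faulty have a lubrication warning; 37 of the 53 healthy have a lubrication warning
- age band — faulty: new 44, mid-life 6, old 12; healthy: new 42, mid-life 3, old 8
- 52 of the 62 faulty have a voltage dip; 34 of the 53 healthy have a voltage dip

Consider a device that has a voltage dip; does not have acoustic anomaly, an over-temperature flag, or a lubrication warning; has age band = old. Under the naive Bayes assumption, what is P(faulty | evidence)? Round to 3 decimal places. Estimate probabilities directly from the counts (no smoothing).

0.963

faulty: (62/115) × (41/62) × (29/62) × (30/62) × (12/62) × (52/62) ≈ 0.0130985
healthy: (53/115) × (26/53) × (4/53) × (16/53) × (8/53) × (34/53) ≈ 0.000498794
P(faulty | x) = 0.0130985 / 0.013597294 ≈ 0.963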